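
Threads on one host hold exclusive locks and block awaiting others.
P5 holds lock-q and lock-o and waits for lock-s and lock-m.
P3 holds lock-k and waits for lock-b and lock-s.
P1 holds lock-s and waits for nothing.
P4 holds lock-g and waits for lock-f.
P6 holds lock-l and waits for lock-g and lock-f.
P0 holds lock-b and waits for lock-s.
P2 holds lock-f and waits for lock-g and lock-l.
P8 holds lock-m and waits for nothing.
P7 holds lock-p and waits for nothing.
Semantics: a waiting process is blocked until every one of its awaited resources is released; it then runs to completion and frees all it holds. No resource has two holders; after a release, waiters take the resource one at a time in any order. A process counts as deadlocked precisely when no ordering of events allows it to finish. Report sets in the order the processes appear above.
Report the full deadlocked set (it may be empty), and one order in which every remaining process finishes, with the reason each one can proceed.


Deadlocked: P4, P6 and P2.
Key observation: along P4 -> P2 -> P4, each member waits on what the next one holds — a deadlock; P6 is caught in further circular waits.
The rest can finish in the order P1, P8, P0, P5, P3, P7.
Verifying each step:
  P1: no waits; runs immediately, freeing lock-s
  P8: no waits; runs immediately, freeing lock-m
  P0 waits on lock-s — all released -> runs and releases lock-b
  P5 waits on lock-s and lock-m — all released -> runs and releases lock-q and lock-o
  P3 waits on lock-b and lock-s — all released -> runs and releases lock-k
  P7: no waits; runs immediately, freeing lock-p


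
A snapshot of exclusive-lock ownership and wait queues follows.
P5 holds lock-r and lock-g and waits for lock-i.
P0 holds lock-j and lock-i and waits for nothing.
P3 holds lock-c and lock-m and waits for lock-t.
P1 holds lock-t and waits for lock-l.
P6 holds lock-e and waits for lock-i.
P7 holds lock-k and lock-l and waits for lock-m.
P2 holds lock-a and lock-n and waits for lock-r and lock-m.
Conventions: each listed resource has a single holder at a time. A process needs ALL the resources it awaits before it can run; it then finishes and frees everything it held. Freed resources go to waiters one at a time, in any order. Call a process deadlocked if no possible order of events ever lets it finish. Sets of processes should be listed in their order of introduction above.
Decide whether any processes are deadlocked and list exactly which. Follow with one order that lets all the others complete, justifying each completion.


Deadlocked: P3, P1, P7 and P2.
Key observation: the cycle P3 -> P1 -> P7 -> P3 can never break — each member waits on the next; P2 waits into the deadlock from upstream.
One completion order for the rest: P0, P6, P5.
Walking it through:
  P0: no waits; runs immediately, freeing lock-j and lock-i
  P6: everything it awaited (lock-i) is free; runs, freeing lock-e
  P5: everything it awaited (lock-i) is free; runs, freeing lock-r and lock-g


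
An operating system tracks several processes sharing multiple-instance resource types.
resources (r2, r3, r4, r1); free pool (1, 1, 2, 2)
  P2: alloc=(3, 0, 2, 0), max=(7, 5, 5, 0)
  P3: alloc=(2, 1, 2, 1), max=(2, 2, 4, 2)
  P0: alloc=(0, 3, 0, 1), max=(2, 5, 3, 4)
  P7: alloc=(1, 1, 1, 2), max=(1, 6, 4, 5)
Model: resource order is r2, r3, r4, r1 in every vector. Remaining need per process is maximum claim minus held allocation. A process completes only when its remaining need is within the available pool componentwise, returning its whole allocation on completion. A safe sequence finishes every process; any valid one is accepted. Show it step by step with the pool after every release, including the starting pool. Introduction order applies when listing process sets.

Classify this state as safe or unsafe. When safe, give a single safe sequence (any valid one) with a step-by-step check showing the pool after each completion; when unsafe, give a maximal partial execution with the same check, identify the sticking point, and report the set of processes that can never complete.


SAFE, for example via the order P3, P0, P7, P2.
Key observation: P3 is the earliest step where a requested resource binds exactly: need (0, 1, 2, 1), pool (1, 1, 2, 2) at its turn.
Verifying each step:
  pool = (1, 1, 2, 2)
  P3 needs (0, 1, 2, 1) <= (1, 1, 2, 2) -> finishes; pool += (2, 1, 2, 1) = (3, 2, 4, 3)
  P0 needs (2, 2, 3, 3) <= (3, 2, 4, 3) -> finishes; pool += (0, 3, 0, 1) = (3, 5, 4, 4)
  P7 needs (0, 5, 3, 3) <= (3, 5, 4, 4) -> finishes; pool += (1, 1, 1, 2) = (4, 6, 5, 6)
  P2 needs (4, 5, 3, 0) <= (4, 6, 5, 6) -> finishes; pool += (3, 0, 2, 0) = (7, 6, 7, 6)


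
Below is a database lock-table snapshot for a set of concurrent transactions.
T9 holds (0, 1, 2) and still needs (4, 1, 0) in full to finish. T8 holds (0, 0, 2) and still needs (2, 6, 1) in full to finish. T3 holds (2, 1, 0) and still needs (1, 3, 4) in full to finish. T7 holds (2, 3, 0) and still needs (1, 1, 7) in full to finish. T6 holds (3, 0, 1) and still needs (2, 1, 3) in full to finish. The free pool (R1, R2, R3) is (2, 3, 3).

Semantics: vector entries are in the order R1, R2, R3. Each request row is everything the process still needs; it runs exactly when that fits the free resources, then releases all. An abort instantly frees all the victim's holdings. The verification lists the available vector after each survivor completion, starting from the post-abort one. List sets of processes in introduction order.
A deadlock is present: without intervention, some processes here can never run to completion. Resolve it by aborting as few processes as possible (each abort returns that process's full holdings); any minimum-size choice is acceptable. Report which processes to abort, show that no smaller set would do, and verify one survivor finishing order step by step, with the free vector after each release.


The answer: abort T8.
Key observation: the returned (0, 0, 2) from T8 is what brings T7 — unrunnable before, under any order — into play at step 4.
Why nothing smaller works: aborting no one leaves the state deadlocked as given.
The survivors complete as T3, T9, T6, T7. Walking it through (starting from the post-abort pool):
  pool = (2, 3, 5)
  T3 needs (1, 3, 4) <= (2, 3, 5) -> finishes; pool += (2, 1, 0) = (4, 4, 5)
  T9 needs (4, 1, 0) <= (4, 4, 5) -> finishes; pool += (0, 1, 2) = (4, 5, 7)
  T6 needs (2, 1, 3) <= (4, 5, 7) -> finishes; pool += (3, 0, 1) = (7, 5, 8)
  T7 needs (1, 1, 7) <= (7, 5, 8) -> finishes; pool += (2, 3, 0) = (9, 8, 8)


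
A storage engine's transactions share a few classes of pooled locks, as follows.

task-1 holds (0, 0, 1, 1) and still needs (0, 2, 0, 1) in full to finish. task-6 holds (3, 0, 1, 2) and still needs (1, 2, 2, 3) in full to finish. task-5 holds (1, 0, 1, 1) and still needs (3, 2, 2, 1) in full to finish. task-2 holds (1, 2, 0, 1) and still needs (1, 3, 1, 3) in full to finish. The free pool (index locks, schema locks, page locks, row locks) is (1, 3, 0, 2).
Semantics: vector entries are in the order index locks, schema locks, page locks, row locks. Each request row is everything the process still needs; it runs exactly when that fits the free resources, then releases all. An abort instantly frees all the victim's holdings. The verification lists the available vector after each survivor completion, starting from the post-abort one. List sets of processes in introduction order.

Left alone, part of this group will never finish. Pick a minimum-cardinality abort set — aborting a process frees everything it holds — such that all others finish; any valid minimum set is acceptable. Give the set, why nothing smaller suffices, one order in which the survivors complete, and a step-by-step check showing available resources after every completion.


Abort task-5.
Key observation: aborting task-5 returns (1, 0, 1, 1), and task-6 — hopeless before — runs at step 3 with the returned capacity in the pool.
No smaller set exists: with zero aborts the deadlock remains.
The survivors complete as task-2, task-1, task-6. Walking it through (starting from the post-abort pool):
  pool = (2, 3, 1, 3)
  run task-2 (needs (1, 3, 1, 3), free (2, 3, 1, 3)); after release of (1, 2, 0, 1) the pool is (3, 5, 1, 4)
  run task-1 (needs (0, 2, 0, 1), free (3, 5, 1, 4)); after release of (0, 0, 1, 1) the pool is (3, 5, 2, 5)
  run task-6 (needs (1, 2, 2, 3), free (3, 5, 2, 5)); after release of (3, 0, 1, 2) the pool is (6, 5, 3, 7)


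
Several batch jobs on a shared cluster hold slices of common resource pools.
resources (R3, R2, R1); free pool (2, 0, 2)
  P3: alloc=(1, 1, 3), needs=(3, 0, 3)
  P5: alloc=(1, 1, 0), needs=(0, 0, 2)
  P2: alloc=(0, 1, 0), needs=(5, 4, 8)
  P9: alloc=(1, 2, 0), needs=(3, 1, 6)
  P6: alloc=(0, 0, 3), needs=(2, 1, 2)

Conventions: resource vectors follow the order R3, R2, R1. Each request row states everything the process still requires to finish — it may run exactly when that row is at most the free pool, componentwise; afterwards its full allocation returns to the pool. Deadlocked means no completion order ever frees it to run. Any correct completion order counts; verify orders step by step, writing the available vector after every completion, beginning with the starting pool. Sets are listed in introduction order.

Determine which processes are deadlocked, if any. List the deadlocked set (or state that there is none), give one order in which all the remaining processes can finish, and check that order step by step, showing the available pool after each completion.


Nothing here is deadlocked.
Key observation: P5 can run right away; the returned allocation unlocks the remaining processes in turn.
One completion order for the rest: P5, P6, P3, P9, P2. Check, step by step:
  pool = (2, 0, 2)
  P5 needs (0, 0, 2) <= (2, 0, 2) -> finishes; pool += (1, 1, 0) = (3, 1, 2)
  P6 needs (2, 1, 2) <= (3, 1, 2) -> finishes; pool += (0, 0, 3) = (3, 1, 5)
  P3 needs (3, 0, 3) <= (3, 1, 5) -> finishes; pool += (1, 1, 3) = (4, 2, 8)
  P9 needs (3, 1, 6) <= (4, 2, 8) -> finishes; pool += (1, 2, 0) = (5, 4, 8)
  P2 needs (5, 4, 8) <= (5, 4, 8) -> finishes; pool += (0, 1, 0) = (5, 5, 8)


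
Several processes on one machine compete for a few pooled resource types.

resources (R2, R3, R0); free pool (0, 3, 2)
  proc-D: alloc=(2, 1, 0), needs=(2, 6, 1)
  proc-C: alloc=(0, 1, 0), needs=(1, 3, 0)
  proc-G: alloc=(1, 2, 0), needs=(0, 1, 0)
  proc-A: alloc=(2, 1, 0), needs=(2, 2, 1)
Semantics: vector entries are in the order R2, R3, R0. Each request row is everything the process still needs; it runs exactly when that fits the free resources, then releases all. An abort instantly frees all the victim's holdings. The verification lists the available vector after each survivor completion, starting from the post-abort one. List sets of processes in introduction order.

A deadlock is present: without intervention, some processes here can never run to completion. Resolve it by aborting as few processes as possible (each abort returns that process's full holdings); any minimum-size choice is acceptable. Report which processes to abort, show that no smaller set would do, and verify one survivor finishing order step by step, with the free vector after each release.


The answer: abort proc-D.
Key observation: proc-A had no path to completion before; after the abort of proc-D ((2, 1, 0) returned), step 2 is where it fits.
No smaller set exists: with zero aborts the deadlock remains.
Survivors finish in the order: proc-G, proc-A, proc-C. Walking it through (pool after the aborts first):
  pool = (2, 4, 2)
  proc-G: need (0, 1, 0) fits (2, 4, 2); releases (1, 2, 0), pool now (3, 6, 2)
  proc-A: need (2, 2, 1) fits (3, 6, 2); releases (2, 1, 0), pool now (5, 7, 2)
  proc-C: need (1, 3, 0) fits (5, 7, 2); releases (0, 1, 0), pool now (5, 8, 2)


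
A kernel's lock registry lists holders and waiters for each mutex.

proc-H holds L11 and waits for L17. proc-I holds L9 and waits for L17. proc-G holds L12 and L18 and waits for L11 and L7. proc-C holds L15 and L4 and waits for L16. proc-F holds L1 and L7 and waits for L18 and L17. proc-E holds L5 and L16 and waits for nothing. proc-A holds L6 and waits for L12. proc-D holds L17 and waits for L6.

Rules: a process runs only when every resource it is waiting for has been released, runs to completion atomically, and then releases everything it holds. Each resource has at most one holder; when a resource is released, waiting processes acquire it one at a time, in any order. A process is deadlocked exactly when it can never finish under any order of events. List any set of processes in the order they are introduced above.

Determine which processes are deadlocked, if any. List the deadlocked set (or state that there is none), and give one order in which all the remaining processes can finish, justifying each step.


Deadlocked: proc-H, proc-I, proc-G, proc-F, proc-A and proc-D.
Key observation: the waits loop around proc-H -> proc-D -> proc-A -> proc-G -> proc-H with no way out; proc-F is caught in further circular waits and proc-I waits into the deadlock from upstream.
One completion order for the rest: proc-E, proc-C.
Walking it through:
  proc-E: no waits; runs immediately, freeing L5 and L16
  proc-C: everything it awaited (L16) is free; runs, freeing L15 and L4


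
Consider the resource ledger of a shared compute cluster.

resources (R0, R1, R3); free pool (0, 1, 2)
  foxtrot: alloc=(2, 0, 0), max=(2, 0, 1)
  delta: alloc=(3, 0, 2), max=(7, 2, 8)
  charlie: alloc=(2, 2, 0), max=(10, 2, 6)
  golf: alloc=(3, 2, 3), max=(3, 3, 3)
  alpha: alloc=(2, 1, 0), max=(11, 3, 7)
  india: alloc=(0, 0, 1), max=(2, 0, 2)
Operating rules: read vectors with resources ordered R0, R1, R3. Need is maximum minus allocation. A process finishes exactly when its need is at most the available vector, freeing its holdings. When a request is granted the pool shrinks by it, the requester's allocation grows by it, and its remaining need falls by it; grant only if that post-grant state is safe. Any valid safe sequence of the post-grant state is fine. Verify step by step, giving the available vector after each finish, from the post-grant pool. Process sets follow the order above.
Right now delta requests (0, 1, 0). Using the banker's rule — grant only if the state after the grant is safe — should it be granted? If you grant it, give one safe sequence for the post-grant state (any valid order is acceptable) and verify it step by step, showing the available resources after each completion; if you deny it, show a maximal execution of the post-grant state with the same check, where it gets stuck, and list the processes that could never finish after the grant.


DENY: after the grant no complete ordering would exist.
Key observation: after foxtrot, india the pool peaks at (2, 0, 3), and each blocked process is short somewhere: delta on R0, R1, R3; charlie on R0, R3; golf on R1; alpha on R0, R1, R3.
On the post-grant state, foxtrot, india is a maximal run — nothing extends it. Step-by-step check:
  pool = (0, 0, 2)
  foxtrot needs (0, 0, 1) <= (0, 0, 2) -> finishes; pool += (2, 0, 0) = (2, 0, 2)
  india needs (2, 0, 1) <= (2, 0, 2) -> finishes; pool += (0, 0, 1) = (2, 0, 3)
  delta cannot run: need (4, 1, 6) vs free (2, 0, 3) (insufficient R0, R1 and R3)
  charlie cannot run: need (8, 0, 6) vs free (2, 0, 3) (insufficient R0 and R3)
  golf cannot run: need (0, 1, 0) vs free (2, 0, 3) (insufficient R1)
  alpha cannot run: need (9, 2, 7) vs free (2, 0, 3) (insufficient R0, R1 and R3)
Had the request been granted, delta, charlie, golf and alpha could never finish.


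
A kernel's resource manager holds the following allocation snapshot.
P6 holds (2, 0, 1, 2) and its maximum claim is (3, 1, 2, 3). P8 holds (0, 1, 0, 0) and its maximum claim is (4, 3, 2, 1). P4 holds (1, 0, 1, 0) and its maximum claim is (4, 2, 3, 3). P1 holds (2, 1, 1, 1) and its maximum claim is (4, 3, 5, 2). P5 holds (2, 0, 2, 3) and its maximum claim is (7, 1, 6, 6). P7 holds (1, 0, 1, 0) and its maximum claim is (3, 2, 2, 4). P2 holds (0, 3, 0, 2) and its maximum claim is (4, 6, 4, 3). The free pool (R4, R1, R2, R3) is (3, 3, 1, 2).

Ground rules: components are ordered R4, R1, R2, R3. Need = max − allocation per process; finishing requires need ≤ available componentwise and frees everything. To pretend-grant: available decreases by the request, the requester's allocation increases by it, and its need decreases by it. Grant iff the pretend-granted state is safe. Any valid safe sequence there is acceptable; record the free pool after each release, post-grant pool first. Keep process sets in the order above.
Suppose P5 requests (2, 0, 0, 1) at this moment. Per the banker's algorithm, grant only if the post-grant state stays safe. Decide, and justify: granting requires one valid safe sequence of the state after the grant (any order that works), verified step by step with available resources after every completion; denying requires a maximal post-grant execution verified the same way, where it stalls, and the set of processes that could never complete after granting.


DENY — the pretend-granted state is unsafe.
Key observation: after P6, P4, P8 the pool peaks at (4, 4, 3, 3), and each blocked process is short somewhere: P1 on R2; P5 on R2; P7 on R3; P2 on R2.
Pretend the grant happened; the run P6, P4, P8 goes as far as possible. Step-by-step check:
  pool = (1, 3, 1, 1)
  P6: need (1, 1, 1, 1) fits (1, 3, 1, 1); releases (2, 0, 1, 2), pool now (3, 3, 2, 3)
  P4: need (3, 2, 2, 3) fits (3, 3, 2, 3); releases (1, 0, 1, 0), pool now (4, 3, 3, 3)
  P8: need (4, 2, 2, 1) fits (4, 3, 3, 3); releases (0, 1, 0, 0), pool now (4, 4, 3, 3)
  P1 cannot run: need (2, 2, 4, 1) vs free (4, 4, 3, 3) (insufficient R2)
  P5 cannot run: need (3, 1, 4, 2) vs free (4, 4, 3, 3) (insufficient R2)
  P7 cannot run: need (2, 2, 1, 4) vs free (4, 4, 3, 3) (insufficient R3)
  P2 cannot run: need (4, 3, 4, 1) vs free (4, 4, 3, 3) (insufficient R2)
Processes that could never finish after the grant: P1, P5, P7 and P2.


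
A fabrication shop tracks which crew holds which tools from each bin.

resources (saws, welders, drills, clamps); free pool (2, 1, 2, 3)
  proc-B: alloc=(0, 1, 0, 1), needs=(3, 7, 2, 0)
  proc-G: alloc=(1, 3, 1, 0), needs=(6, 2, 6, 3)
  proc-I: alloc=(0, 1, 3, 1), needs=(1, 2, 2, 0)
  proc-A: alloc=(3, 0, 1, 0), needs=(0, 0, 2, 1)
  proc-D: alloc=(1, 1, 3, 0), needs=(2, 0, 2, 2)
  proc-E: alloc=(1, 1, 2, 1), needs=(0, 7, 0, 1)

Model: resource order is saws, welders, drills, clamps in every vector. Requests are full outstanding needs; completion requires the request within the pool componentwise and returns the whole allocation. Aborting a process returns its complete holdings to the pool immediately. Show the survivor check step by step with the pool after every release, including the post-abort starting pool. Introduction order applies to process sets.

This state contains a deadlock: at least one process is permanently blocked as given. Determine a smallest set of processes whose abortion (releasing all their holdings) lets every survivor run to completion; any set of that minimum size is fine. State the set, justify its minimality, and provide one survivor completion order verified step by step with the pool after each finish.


The answer: abort proc-B.
Key observation: the deadlocked proc-E becomes finishable only because proc-B released (0, 1, 0, 1); it completes at step 5 below.
No smaller set exists: with zero aborts the deadlock remains.
One survivor order: proc-A, proc-D, proc-I, proc-G, proc-E. Step-by-step check (post-abort pool first):
  pool = (2, 2, 2, 4)
  proc-A needs (0, 0, 2, 1) <= (2, 2, 2, 4) -> finishes; pool += (3, 0, 1, 0) = (5, 2, 3, 4)
  proc-D needs (2, 0, 2, 2) <= (5, 2, 3, 4) -> finishes; pool += (1, 1, 3, 0) = (6, 3, 6, 4)
  proc-I needs (1, 2, 2, 0) <= (6, 3, 6, 4) -> finishes; pool += (0, 1, 3, 1) = (6, 4, 9, 5)
  proc-G needs (6, 2, 6, 3) <= (6, 4, 9, 5) -> finishes; pool += (1, 3, 1, 0) = (7, 7, 10, 5)
  proc-E needs (0, 7, 0, 1) <= (7, 7, 10, 5) -> finishes; pool += (1, 1, 2, 1) = (8, 8, 12, 6)


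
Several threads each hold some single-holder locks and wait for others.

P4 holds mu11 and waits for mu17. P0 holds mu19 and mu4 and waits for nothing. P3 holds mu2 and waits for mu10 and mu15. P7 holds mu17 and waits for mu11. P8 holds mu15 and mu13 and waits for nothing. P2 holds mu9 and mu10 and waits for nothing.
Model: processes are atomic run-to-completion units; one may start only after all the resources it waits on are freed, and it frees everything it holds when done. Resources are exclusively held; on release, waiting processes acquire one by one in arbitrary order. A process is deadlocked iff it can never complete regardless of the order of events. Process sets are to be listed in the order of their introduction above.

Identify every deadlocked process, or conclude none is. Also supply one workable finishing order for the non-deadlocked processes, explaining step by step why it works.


The deadlocked set is P4 and P7.
Key observation: the knot is the closed ring of waits P4 -> P7 -> P4; no other process is dragged down with it.
The rest can finish in the order P0, P8, P2, P3.
Verifying each step:
  P0: no waits; runs immediately, freeing mu19 and mu4
  P8: no waits; runs immediately, freeing mu15 and mu13
  P2: no waits; runs immediately, freeing mu9 and mu10
  P3 waits on mu10 and mu15 — all released -> runs and releases mu2


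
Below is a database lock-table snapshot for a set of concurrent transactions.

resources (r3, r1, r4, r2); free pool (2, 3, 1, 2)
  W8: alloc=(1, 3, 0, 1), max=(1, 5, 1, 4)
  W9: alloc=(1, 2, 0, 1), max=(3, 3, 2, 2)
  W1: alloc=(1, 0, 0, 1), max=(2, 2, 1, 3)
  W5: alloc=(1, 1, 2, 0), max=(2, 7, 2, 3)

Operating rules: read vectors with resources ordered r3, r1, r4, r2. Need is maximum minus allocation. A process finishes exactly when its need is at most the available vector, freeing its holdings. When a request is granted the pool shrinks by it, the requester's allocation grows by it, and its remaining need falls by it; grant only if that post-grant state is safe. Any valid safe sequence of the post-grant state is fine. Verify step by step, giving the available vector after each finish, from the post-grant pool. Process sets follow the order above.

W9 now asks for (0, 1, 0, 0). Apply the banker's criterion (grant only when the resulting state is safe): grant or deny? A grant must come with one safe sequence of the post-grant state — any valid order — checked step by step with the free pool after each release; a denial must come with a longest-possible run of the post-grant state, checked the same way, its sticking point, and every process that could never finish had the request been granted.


DENY — the pretend-granted state is unsafe.
Key observation: after W1, W8 the pool peaks at (4, 5, 1, 4), and each blocked process is short somewhere: W9 on r4; W5 on r1.
On the post-grant state, W1, W8 is a maximal run — nothing extends it. Check, step by step:
  pool = (2, 2, 1, 2)
  W1: need (1, 2, 1, 2) fits (2, 2, 1, 2); releases (1, 0, 0, 1), pool now (3, 2, 1, 3)
  W8: need (0, 2, 1, 3) fits (3, 2, 1, 3); releases (1, 3, 0, 1), pool now (4, 5, 1, 4)
  W9 cannot run: need (2, 0, 2, 1) vs free (4, 5, 1, 4) (insufficient r4)
  W5 cannot run: need (1, 6, 0, 3) vs free (4, 5, 1, 4) (insufficient r1)
Had the request been granted, W9 and W5 could never finish.


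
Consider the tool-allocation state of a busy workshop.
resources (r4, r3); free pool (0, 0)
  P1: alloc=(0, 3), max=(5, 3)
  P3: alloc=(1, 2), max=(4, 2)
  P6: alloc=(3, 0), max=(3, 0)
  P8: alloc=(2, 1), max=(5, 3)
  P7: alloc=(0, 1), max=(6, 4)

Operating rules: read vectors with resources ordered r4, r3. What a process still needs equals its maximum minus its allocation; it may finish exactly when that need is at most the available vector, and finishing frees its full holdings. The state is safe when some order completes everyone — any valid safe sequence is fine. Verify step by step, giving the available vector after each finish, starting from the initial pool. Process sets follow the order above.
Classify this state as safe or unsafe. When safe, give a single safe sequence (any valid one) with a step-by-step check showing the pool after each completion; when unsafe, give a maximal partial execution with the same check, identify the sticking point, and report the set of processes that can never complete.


The state is SAFE; one workable sequence: P6, P3, P8, P1, P7.
Key observation: reading the order forward, P3 is the first process whose need (3, 0) meets the free pool (3, 0) exactly on a resource it requests.
Step-by-step check:
  pool = (0, 0)
  run P6 (needs (0, 0), free (0, 0)); after release of (3, 0) the pool is (3, 0)
  run P3 (needs (3, 0), free (3, 0)); after release of (1, 2) the pool is (4, 2)
  run P8 (needs (3, 2), free (4, 2)); after release of (2, 1) the pool is (6, 3)
  run P1 (needs (5, 0), free (6, 3)); after release of (0, 3) the pool is (6, 6)
  run P7 (needs (6, 3), free (6, 6)); after release of (0, 1) the pool is (6, 7)


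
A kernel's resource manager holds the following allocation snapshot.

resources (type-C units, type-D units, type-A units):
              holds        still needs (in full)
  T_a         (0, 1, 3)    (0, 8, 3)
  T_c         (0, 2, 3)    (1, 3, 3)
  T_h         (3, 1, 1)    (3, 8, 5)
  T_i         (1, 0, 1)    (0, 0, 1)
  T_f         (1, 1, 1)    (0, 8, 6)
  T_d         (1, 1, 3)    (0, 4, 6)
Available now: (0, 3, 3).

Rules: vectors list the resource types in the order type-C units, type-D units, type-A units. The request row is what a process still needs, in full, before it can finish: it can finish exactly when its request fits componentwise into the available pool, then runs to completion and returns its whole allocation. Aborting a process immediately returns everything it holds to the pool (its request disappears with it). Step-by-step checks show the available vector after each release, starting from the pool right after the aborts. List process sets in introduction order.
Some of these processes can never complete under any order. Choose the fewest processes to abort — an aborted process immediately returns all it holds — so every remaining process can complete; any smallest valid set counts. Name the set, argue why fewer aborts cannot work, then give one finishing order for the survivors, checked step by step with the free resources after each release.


Minimum abort set: T_a and T_f.
Key observation: the deadlocked T_h becomes finishable only because T_a and T_f released (1, 2, 4); it completes at step 4 below.
Why nothing smaller works — every single abort fails: T_a alone leaves T_h blocked (short on type-C units and type-D units); T_c alone leaves T_a blocked (short on type-D units); T_h alone leaves T_a blocked (short on type-D units); T_i alone leaves T_a blocked (short on type-D units); T_f alone leaves T_a blocked (short on type-D units); T_d alone leaves T_a blocked (short on type-D units).
Survivors finish in the order: T_c, T_i, T_d, T_h. Step-by-step check (pool after the aborts first):
  pool = (1, 5, 7)
  T_c needs (1, 3, 3) <= (1, 5, 7) -> finishes; pool += (0, 2, 3) = (1, 7, 10)
  T_i needs (0, 0, 1) <= (1, 7, 10) -> finishes; pool += (1, 0, 1) = (2, 7, 11)
  T_d needs (0, 4, 6) <= (2, 7, 11) -> finishes; pool += (1, 1, 3) = (3, 8, 14)
  T_h needs (3, 8, 5) <= (3, 8, 14) -> finishes; pool += (3, 1, 1) = (6, 9, 15)


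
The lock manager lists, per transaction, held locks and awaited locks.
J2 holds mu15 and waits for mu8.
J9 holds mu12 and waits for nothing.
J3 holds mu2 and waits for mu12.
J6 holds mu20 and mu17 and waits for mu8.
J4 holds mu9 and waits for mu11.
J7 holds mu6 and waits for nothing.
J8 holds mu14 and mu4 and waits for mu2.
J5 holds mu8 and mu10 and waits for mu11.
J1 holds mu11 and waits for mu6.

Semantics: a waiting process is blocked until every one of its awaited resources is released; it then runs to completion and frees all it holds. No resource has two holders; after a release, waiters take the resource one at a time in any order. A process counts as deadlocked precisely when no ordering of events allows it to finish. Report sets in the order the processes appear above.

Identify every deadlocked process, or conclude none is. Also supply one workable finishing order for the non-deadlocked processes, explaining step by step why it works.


No process is deadlocked.
Key observation: all waits point, directly or indirectly, at processes that can finish, so nothing is permanently blocked.
One completion order for the rest: J7, J9, J3, J1, J4, J8, J5, J6, J2.
Walking it through:
  run J7 (it waits on nothing); releases mu6
  run J9 (it waits on nothing); releases mu12
  J3: everything it awaited (mu12) is free; runs, freeing mu2
  J1: everything it awaited (mu6) is free; runs, freeing mu11
  J4: everything it awaited (mu11) is free; runs, freeing mu9
  J8: everything it awaited (mu2) is free; runs, freeing mu14 and mu4
  J5: everything it awaited (mu11) is free; runs, freeing mu8 and mu10
  J6: everything it awaited (mu8) is free; runs, freeing mu20 and mu17
  J2: everything it awaited (mu8) is free; runs, freeing mu15


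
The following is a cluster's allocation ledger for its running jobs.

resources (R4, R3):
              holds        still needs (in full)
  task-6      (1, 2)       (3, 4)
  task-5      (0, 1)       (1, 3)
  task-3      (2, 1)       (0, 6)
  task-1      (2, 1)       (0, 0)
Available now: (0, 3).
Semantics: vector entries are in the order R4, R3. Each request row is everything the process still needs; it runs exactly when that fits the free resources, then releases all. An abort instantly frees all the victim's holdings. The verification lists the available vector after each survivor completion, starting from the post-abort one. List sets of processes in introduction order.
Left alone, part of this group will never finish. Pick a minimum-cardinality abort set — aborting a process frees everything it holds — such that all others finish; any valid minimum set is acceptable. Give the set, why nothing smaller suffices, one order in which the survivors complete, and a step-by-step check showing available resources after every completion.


Minimum abort set: task-6.
Key observation: no ordering could ever have run task-3 before the abort of task-6; with (1, 2) back in the pool it fits at step 2.
Why nothing smaller works: aborting no one leaves the state deadlocked as given.
The survivors complete as task-1, task-3, task-5. Walking it through (starting from the post-abort pool):
  pool = (1, 5)
  task-1: need (0, 0) fits (1, 5); releases (2, 1), pool now (3, 6)
  task-3: need (0, 6) fits (3, 6); releases (2, 1), pool now (5, 7)
  task-5: need (1, 3) fits (5, 7); releases (0, 1), pool now (5, 8)


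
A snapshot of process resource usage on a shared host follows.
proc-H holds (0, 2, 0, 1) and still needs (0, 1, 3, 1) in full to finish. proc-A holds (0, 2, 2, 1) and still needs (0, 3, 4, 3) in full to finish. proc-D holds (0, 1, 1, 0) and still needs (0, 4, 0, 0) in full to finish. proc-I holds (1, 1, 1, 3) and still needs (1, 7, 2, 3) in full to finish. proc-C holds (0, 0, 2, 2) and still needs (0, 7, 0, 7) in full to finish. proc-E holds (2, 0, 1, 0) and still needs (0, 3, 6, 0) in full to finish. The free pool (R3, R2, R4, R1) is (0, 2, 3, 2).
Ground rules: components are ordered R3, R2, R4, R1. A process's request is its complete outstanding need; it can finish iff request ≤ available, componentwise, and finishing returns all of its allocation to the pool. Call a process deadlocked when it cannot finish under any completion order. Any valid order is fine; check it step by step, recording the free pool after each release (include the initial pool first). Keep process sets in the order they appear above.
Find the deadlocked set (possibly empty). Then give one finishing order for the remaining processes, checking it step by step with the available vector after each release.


Nothing here is deadlocked.
Key observation: the pool covers proc-H at once, and every later process fits after earlier releases.
A valid finishing order for the others: proc-H, proc-D, proc-A, proc-E, proc-I, proc-C. Check, step by step:
  pool = (0, 2, 3, 2)
  run proc-H (needs (0, 1, 3, 1), free (0, 2, 3, 2)); after release of (0, 2, 0, 1) the pool is (0, 4, 3, 3)
  run proc-D (needs (0, 4, 0, 0), free (0, 4, 3, 3)); after release of (0, 1, 1, 0) the pool is (0, 5, 4, 3)
  run proc-A (needs (0, 3, 4, 3), free (0, 5, 4, 3)); after release of (0, 2, 2, 1) the pool is (0, 7, 6, 4)
  run proc-E (needs (0, 3, 6, 0), free (0, 7, 6, 4)); after release of (2, 0, 1, 0) the pool is (2, 7, 7, 4)
  run proc-I (needs (1, 7, 2, 3), free (2, 7, 7, 4)); after release of (1, 1, 1, 3) the pool is (3, 8, 8, 7)
  run proc-C (needs (0, 7, 0, 7), free (3, 8, 8, 7)); after release of (0, 0, 2, 2) the pool is (3, 8, 10, 9)


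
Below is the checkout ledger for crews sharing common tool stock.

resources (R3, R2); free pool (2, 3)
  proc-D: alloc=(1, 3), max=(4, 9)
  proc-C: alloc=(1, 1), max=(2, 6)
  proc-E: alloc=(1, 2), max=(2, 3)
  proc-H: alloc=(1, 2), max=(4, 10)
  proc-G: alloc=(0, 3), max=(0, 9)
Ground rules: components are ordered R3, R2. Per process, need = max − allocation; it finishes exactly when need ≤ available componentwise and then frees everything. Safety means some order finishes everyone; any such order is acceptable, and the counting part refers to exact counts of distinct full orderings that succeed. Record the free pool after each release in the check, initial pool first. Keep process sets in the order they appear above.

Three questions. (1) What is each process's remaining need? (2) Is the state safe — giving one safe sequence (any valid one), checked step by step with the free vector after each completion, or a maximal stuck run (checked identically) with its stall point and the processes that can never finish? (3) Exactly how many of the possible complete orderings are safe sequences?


(1) Outstanding need per process (order R3, R2):
  proc-D: (3, 6)
  proc-C: (1, 5)
  proc-E: (1, 1)
  proc-H: (3, 8)
  proc-G: (0, 6)
(2) The state is SAFE; one workable sequence: proc-E, proc-C, proc-G, proc-H, proc-D.
Key observation: the first exact fit in this order is proc-C — it needs (1, 5) with (3, 5) free, meeting a requested resource to the last unit.
Check, step by step:
  pool = (2, 3)
  proc-E needs (1, 1) <= (2, 3) -> finishes; pool += (1, 2) = (3, 5)
  proc-C needs (1, 5) <= (3, 5) -> finishes; pool += (1, 1) = (4, 6)
  proc-G needs (0, 6) <= (4, 6) -> finishes; pool += (0, 3) = (4, 9)
  proc-H needs (3, 8) <= (4, 9) -> finishes; pool += (1, 2) = (5, 11)
  proc-D needs (3, 6) <= (5, 11) -> finishes; pool += (1, 3) = (6, 14)
(3) Exactly 4 of the possible complete orderings are safe sequences.


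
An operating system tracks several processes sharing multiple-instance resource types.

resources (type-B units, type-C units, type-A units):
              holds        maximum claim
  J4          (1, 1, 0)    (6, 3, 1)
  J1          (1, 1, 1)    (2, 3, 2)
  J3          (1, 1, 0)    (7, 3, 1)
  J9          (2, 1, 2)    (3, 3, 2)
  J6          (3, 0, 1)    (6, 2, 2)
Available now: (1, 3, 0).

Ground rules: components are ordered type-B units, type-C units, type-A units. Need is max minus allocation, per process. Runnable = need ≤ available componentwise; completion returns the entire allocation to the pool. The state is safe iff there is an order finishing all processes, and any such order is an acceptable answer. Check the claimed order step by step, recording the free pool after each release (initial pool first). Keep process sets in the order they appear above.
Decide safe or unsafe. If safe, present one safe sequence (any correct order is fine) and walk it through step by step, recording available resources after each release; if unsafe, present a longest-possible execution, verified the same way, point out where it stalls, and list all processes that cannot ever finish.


SAFE. One safe sequence: J9, J6, J3, J4, J1.
Key observation: reading the order forward, J9 is the first process whose need (1, 2, 0) meets the free pool (1, 3, 0) exactly on a resource it requests.
Check, step by step:
  pool = (1, 3, 0)
  J9 needs (1, 2, 0) <= (1, 3, 0) -> finishes; pool += (2, 1, 2) = (3, 4, 2)
  J6 needs (3, 2, 1) <= (3, 4, 2) -> finishes; pool += (3, 0, 1) = (6, 4, 3)
  J3 needs (6, 2, 1) <= (6, 4, 3) -> finishes; pool += (1, 1, 0) = (7, 5, 3)
  J4 needs (5, 2, 1) <= (7, 5, 3) -> finishes; pool += (1, 1, 0) = (8, 6, 3)
  J1 needs (1, 2, 1) <= (8, 6, 3) -> finishes; pool += (1, 1, 1) = (9, 7, 4)


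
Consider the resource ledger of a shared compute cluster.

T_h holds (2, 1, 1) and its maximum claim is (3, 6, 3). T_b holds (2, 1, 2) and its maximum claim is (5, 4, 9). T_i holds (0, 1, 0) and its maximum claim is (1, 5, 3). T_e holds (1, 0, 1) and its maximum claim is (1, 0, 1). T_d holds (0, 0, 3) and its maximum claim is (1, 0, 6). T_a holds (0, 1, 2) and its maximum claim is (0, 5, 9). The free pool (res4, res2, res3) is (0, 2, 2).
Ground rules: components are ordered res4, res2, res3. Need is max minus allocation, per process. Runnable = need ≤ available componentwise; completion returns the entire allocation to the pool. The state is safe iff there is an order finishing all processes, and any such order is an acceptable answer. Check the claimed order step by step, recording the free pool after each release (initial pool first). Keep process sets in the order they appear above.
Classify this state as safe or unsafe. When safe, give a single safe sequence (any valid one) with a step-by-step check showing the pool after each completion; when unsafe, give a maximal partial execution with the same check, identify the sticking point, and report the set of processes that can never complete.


The state is UNSAFE.
Key observation: res2 is the bottleneck — with T_e, T_d done the pool holds (1, 2, 6), short of every remaining need.
A maximal execution: T_e, T_d — then nothing else fits. Check, step by step:
  pool = (0, 2, 2)
  T_e: need (0, 0, 0) fits (0, 2, 2); releases (1, 0, 1), pool now (1, 2, 3)
  T_d: need (1, 0, 3) fits (1, 2, 3); releases (0, 0, 3), pool now (1, 2, 6)
  T_h still needs (1, 5, 2) but only (1, 2, 6) is free — short on res2
  T_b still needs (3, 3, 7) but only (1, 2, 6) is free — short on res4, res2 and res3
  T_i still needs (1, 4, 3) but only (1, 2, 6) is free — short on res2
  T_a still needs (0, 4, 7) but only (1, 2, 6) is free — short on res2 and res3
Never able to finish: T_h, T_b, T_i and T_a.


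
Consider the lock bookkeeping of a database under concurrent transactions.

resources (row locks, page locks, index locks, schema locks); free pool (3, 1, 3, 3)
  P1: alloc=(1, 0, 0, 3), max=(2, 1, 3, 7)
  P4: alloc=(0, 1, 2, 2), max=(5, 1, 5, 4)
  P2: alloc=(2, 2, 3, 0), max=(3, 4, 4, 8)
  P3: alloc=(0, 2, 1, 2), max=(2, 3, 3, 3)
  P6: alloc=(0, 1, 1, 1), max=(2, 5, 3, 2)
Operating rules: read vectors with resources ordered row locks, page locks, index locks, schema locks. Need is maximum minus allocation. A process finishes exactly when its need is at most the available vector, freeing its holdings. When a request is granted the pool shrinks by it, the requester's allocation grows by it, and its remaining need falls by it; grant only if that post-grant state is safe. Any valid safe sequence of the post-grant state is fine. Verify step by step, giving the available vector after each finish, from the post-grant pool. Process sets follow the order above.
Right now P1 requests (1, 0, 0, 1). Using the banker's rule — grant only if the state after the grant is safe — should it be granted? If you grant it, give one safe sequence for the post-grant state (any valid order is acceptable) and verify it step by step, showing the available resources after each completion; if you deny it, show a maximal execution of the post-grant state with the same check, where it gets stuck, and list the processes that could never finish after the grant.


GRANT. The post-grant state is safe; one safe sequence: P3, P1, P2, P6, P4.
Key observation: the grant leaves (2, 1, 3, 2) free — enough for P3, whose release restarts the cascade.
Step-by-step check of the post-grant state:
  pool = (2, 1, 3, 2)
  run P3 (needs (2, 1, 2, 1), free (2, 1, 3, 2)); after release of (0, 2, 1, 2) the pool is (2, 3, 4, 4)
  run P1 (needs (0, 1, 3, 3), free (2, 3, 4, 4)); after release of (2, 0, 0, 4) the pool is (4, 3, 4, 8)
  run P2 (needs (1, 2, 1, 8), free (4, 3, 4, 8)); after release of (2, 2, 3, 0) the pool is (6, 5, 7, 8)
  run P6 (needs (2, 4, 2, 1), free (6, 5, 7, 8)); after release of (0, 1, 1, 1) the pool is (6, 6, 8, 9)
  run P4 (needs (5, 0, 3, 2), free (6, 6, 8, 9)); after release of (0, 1, 2, 2) the pool is (6, 7, 10, 11)
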